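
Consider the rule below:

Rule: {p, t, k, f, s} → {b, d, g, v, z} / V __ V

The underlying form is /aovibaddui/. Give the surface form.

aovibaddui

No segment of /aovibaddui/ meets the structural description of the rule, so the form surfaces unchanged.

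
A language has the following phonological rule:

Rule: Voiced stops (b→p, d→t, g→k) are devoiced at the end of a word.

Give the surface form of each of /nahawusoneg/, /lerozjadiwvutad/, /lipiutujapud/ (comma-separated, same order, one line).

nahawusonek, lerozjadiwvutat, lipiutujaput

/nahawusoneg/: /g/ is a voiced stop in word-final position, so it devoices to [k]. → [nahawusonek].
/lerozjadiwvutad/: /d/ is a voiced stop in word-final position, so it devoices to [t]. → [lerozjadiwvutat].
/lipiutujapud/: /d/ is a voiced stop in word-final position, so it devoices to [t]. → [lipiutujaput].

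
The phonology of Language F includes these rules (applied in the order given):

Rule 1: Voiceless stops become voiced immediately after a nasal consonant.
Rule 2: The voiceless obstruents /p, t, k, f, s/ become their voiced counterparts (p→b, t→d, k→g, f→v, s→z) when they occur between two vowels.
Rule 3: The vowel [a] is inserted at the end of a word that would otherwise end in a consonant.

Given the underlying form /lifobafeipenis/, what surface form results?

Rule 1 (post-nasal voicing): no segment meets the environment; /lifobafeipenis/ is unchanged.
Rule 2 (intervocalic voicing): /f/ is a voiceless obstruent between vowels /i/ and /o/, so it voices to [v]. /f/ is a voiceless obstruent between vowels /a/ and /e/, so it voices to [v]. /p/ is a voiceless obstruent between vowels /i/ and /e/, so it voices to [b]. /lifobafeipenis/ → livobaveibenis.
Rule 3 (final a-epenthesis): the form ends in the consonant /s/, so [a] is inserted word-finally. /livobaveibenis/ → livobaveibenisa.

livobaveibenisa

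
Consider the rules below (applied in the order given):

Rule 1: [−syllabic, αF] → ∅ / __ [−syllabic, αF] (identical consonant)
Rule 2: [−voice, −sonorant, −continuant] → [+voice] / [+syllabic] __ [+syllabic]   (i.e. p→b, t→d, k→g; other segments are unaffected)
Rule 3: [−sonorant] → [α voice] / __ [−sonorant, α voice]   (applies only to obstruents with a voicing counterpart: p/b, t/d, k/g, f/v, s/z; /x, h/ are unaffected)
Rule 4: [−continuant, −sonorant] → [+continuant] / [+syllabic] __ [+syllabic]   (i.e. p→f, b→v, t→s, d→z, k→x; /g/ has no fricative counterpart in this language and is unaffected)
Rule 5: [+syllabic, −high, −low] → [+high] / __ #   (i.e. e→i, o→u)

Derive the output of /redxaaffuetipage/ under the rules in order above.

retxaafuezivagi

Rule 1 (degemination): /ff/ is a geminate; the first /f/ deletes. /redxaaffuetipage/ → redxaafuetipage.
Rule 2 (intervocalic voicing): /t/ is a voiceless stop between vowels /e/ and /i/, so it voices to [d]. /p/ is a voiceless stop between vowels /i/ and /a/, so it voices to [b]. /redxaafuetipage/ → redxaafuedibage.
Rule 3 (regressive voicing assimilation): /d/ precedes the voiceless obstruent /x/, so it devoices to [t] by assimilation. /redxaafuedibage/ → retxaafuedibage.
Rule 4 (intervocalic spirantization): /d/ is a stop between vowels /e/ and /i/, so it spirantizes to the fricative [z]. /b/ is a stop between vowels /i/ and /a/, so it spirantizes to the fricative [v]. /retxaafuedibage/ → retxaafuezivage.
Rule 5 (final vowel raising): /e/ is a mid vowel in word-final position, so it raises to [i]. /retxaafuezivage/ → retxaafuezivagi.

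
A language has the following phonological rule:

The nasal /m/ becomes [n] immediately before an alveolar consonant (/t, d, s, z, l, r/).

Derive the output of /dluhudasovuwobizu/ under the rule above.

dluhudasovuwobizu

No segment of /dluhudasovuwobizu/ meets the structural description of the rule, so the form surfaces unchanged.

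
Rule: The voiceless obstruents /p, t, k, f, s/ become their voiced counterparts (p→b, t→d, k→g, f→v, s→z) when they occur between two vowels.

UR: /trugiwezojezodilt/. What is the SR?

trugiwezojezodilt

No segment of /trugiwezojezodilt/ meets the structural description of the rule, so the form surfaces unchanged.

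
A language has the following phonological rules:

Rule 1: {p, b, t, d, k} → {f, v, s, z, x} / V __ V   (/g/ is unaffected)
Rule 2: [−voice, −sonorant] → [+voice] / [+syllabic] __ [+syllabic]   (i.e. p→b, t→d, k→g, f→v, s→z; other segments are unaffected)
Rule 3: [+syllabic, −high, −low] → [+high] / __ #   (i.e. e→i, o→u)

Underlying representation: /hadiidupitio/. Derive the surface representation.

Rule 1 (intervocalic spirantization): /d/ is a stop between vowels /a/ and /i/, so it spirantizes to the fricative [z]. /d/ is a stop between vowels /i/ and /u/, so it spirantizes to the fricative [z]. /p/ is a stop between vowels /u/ and /i/, so it spirantizes to the fricative [f]. /t/ is a stop between vowels /i/ and /i/, so it spirantizes to the fricative [s]. /hadiidupitio/ → haziizufisio.
Rule 2 (intervocalic voicing): /f/ is a voiceless obstruent between vowels /u/ and /i/, so it voices to [v]. /s/ is a voiceless obstruent between vowels /i/ and /i/, so it voices to [z]. /haziizufisio/ → haziizuvizio.
Rule 3 (final vowel raising): /o/ is a mid vowel in word-final position, so it raises to [u]. /haziizuvizio/ → haziizuviziu.

haziizuviziu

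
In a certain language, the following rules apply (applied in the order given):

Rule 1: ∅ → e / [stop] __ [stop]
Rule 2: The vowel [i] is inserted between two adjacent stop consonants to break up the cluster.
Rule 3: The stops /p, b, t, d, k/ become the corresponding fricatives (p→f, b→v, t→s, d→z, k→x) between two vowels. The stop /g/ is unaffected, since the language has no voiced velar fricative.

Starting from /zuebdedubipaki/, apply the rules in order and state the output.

Rule 1 (stop-cluster e-epenthesis): /b/ and /d/ form a stop–stop cluster, so [e] is inserted between them. /zuebdedubipaki/ → zuebededubipaki.
Rule 2 (stop-cluster i-epenthesis): no segment meets the environment; /zuebededubipaki/ is unchanged.
Rule 3 (intervocalic spirantization): /b/ is a stop between vowels /e/ and /e/, so it spirantizes to the fricative [v]. /d/ is a stop between vowels /e/ and /e/, so it spirantizes to the fricative [z]. /d/ is a stop between vowels /e/ and /u/, so it spirantizes to the fricative [z]. /b/ is a stop between vowels /u/ and /i/, so it spirantizes to the fricative [v]. /p/ is a stop between vowels /i/ and /a/, so it spirantizes to the fricative [f]. /k/ is a stop between vowels /a/ and /i/, so it spirantizes to the fricative [x]. /zuebededubipaki/ → zuevezezuvifaxi.

zuevezezuvifaxi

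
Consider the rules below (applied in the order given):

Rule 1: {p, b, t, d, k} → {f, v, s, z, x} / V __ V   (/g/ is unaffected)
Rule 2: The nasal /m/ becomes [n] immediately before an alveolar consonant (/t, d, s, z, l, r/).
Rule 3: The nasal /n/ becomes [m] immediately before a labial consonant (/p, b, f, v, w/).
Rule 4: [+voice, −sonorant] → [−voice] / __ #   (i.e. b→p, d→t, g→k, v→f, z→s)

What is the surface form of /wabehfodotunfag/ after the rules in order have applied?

Rule 1 (intervocalic spirantization): /b/ is a stop between vowels /a/ and /e/, so it spirantizes to the fricative [v]. /d/ is a stop between vowels /o/ and /o/, so it spirantizes to the fricative [z]. /t/ is a stop between vowels /o/ and /u/, so it spirantizes to the fricative [s]. /wabehfodotunfag/ → wavehfozosunfag.
Rule 2 (nasal place assimilation): no segment meets the environment; /wavehfozosunfag/ is unchanged.
Rule 3 (nasal place assimilation): /n/ precedes the labial consonant /f/, so it assimilates in place to [m]. /wavehfozosunfag/ → wavehfozosumfag.
Rule 4 (final devoicing): /g/ is a voiced obstruent in word-final position, so it devoices to [k]. /wavehfozosumfag/ → wavehfozosumfak.

wavehfozosumfak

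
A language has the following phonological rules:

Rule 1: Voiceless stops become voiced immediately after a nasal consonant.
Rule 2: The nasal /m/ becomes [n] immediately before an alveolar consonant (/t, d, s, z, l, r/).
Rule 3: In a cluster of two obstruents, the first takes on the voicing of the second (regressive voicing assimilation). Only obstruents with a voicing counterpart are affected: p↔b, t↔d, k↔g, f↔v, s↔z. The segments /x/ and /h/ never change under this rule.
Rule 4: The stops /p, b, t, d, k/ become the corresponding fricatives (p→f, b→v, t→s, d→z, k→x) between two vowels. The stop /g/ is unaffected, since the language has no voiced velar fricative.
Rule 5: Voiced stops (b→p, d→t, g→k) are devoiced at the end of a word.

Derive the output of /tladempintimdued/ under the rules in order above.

tlazembindinduet

Rule 1 (post-nasal voicing): /p/ is a voiceless stop immediately after the nasal /m/, so it voices to [b]. /t/ is a voiceless stop immediately after the nasal /n/, so it voices to [d]. /tladempintimdued/ → tladembindimdued.
Rule 2 (nasal place assimilation): /m/ precedes the alveolar consonant /d/, so it assimilates in place to [n]. /tladembindimdued/ → tladembindindued.
Rule 3 (regressive voicing assimilation): no segment meets the environment; /tladembindindued/ is unchanged.
Rule 4 (intervocalic spirantization): /d/ is a stop between vowels /a/ and /e/, so it spirantizes to the fricative [z]. /tladembindindued/ → tlazembindindued.
Rule 5 (final devoicing): /d/ is a voiced stop in word-final position, so it devoices to [t]. /tlazembindindued/ → tlazembindinduet.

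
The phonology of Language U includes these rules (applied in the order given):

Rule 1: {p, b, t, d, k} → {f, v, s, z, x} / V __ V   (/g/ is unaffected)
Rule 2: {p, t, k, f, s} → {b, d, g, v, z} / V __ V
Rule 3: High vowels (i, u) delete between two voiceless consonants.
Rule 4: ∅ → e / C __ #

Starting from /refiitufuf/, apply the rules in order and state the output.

Rule 1 (intervocalic spirantization): /t/ is a stop between vowels /i/ and /u/, so it spirantizes to the fricative [s]. /refiitufuf/ → refiisufuf.
Rule 2 (intervocalic voicing): /f/ is a voiceless obstruent between vowels /e/ and /i/, so it voices to [v]. /s/ is a voiceless obstruent between vowels /i/ and /u/, so it voices to [z]. /f/ is a voiceless obstruent between vowels /u/ and /u/, so it voices to [v]. /refiisufuf/ → reviizuvuf.
Rule 3 (high vowel syncope): no segment meets the environment; /reviizuvuf/ is unchanged.
Rule 4 (final e-epenthesis): the form ends in the consonant /f/, so [e] is inserted word-finally. /reviizuvuf/ → reviizuvufe.

reviizuvufe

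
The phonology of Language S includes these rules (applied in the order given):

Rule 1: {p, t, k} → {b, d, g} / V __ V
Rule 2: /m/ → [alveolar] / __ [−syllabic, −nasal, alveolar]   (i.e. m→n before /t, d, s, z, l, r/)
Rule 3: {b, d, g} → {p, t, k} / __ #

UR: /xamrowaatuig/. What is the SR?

xanrowaaduik

Rule 1 (intervocalic voicing): /t/ is a voiceless stop between vowels /a/ and /u/, so it voices to [d]. /xamrowaatuig/ → xamrowaaduig.
Rule 2 (nasal place assimilation): /m/ precedes the alveolar consonant /r/, so it assimilates in place to [n]. /xamrowaaduig/ → xanrowaaduig.
Rule 3 (final devoicing): /g/ is a voiced stop in word-final position, so it devoices to [k]. /xanrowaaduig/ → xanrowaaduik.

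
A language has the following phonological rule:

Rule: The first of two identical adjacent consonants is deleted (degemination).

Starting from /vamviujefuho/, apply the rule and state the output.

No segment of /vamviujefuho/ meets the structural description of the rule, so the form surfaces unchanged.

vamviujefuho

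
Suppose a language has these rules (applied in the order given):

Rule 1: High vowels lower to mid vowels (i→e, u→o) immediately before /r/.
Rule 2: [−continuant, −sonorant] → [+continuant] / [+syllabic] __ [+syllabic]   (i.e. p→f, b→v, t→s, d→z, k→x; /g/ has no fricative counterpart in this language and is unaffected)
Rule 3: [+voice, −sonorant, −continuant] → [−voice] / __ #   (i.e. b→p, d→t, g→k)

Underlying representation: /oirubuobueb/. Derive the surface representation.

oeruvuovuep

Rule 1 (pre-rhotic lowering): /i/ is a high vowel immediately before /r/, so it lowers to [e]. /oirubuobueb/ → oerubuobueb.
Rule 2 (intervocalic spirantization): /b/ is a stop between vowels /u/ and /u/, so it spirantizes to the fricative [v]. /b/ is a stop between vowels /o/ and /u/, so it spirantizes to the fricative [v]. /oerubuobueb/ → oeruvuovueb.
Rule 3 (final devoicing): /b/ is a voiced stop in word-final position, so it devoices to [p]. /oeruvuovueb/ → oeruvuovuep.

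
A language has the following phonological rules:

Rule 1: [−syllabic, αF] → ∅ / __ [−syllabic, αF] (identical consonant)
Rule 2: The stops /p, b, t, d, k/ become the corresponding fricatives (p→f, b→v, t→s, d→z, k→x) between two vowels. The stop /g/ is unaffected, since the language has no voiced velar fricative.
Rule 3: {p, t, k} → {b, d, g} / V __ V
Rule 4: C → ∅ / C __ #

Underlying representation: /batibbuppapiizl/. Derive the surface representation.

basivufafiiz

Rule 1 (degemination): /bb/ is a geminate; the first /b/ deletes. /pp/ is a geminate; the first /p/ deletes. /batibbuppapiizl/ → batibupapiizl.
Rule 2 (intervocalic spirantization): /t/ is a stop between vowels /a/ and /i/, so it spirantizes to the fricative [s]. /b/ is a stop between vowels /i/ and /u/, so it spirantizes to the fricative [v]. /p/ is a stop between vowels /u/ and /a/, so it spirantizes to the fricative [f]. /p/ is a stop between vowels /a/ and /i/, so it spirantizes to the fricative [f]. /batibupapiizl/ → basivufafiizl.
Rule 3 (intervocalic voicing): no segment meets the environment; /basivufafiizl/ is unchanged.
Rule 4 (final cluster simplification): /l/ is the second consonant of a word-final cluster /zl/, so it deletes. /basivufafiizl/ → basivufafiiz.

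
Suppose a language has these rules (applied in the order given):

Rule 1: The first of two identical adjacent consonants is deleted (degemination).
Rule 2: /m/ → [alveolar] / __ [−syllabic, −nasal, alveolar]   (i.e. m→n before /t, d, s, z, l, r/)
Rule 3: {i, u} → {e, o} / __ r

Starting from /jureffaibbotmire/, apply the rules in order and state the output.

Rule 1 (degemination): /ff/ is a geminate; the first /f/ deletes. /bb/ is a geminate; the first /b/ deletes. /jureffaibbotmire/ → jurefaibotmire.
Rule 2 (nasal place assimilation): no segment meets the environment; /jurefaibotmire/ is unchanged.
Rule 3 (pre-rhotic lowering): /u/ is a high vowel immediately before /r/, so it lowers to [o]. /i/ is a high vowel immediately before /r/, so it lowers to [e]. /jurefaibotmire/ → jorefaibotmere.

jorefaibotmere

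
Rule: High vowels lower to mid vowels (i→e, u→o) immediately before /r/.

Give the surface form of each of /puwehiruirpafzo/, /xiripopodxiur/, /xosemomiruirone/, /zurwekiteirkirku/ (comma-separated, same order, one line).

/puwehiruirpafzo/: /i/ is a high vowel immediately before /r/, so it lowers to [e]. /i/ is a high vowel immediately before /r/, so it lowers to [e]. → [puweheruerpafzo].
/xiripopodxiur/: /i/ is a high vowel immediately before /r/, so it lowers to [e]. /u/ is a high vowel immediately before /r/, so it lowers to [o]. → [xeripopodxior].
/xosemomiruirone/: /i/ is a high vowel immediately before /r/, so it lowers to [e]. /i/ is a high vowel immediately before /r/, so it lowers to [e]. → [xosemomeruerone].
/zurwekiteirkirku/: /u/ is a high vowel immediately before /r/, so it lowers to [o]. /i/ is a high vowel immediately before /r/, so it lowers to [e]. /i/ is a high vowel immediately before /r/, so it lowers to [e]. → [zorwekiteerkerku].

puweheruerpafzo, xeripopodxior, xosemomeruerone, zorwekiteerkerku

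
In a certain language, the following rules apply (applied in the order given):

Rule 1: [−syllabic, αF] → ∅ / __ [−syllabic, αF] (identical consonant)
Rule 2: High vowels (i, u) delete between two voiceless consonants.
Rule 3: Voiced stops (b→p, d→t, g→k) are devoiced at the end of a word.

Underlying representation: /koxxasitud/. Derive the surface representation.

Rule 1 (degemination): /xx/ is a geminate; the first /x/ deletes. /koxxasitud/ → koxasitud.
Rule 2 (high vowel syncope): /i/ is a high vowel flanked by voiceless consonants /s/ and /t/, so it deletes. /koxasitud/ → koxastud.
Rule 3 (final devoicing): /d/ is a voiced stop in word-final position, so it devoices to [t]. /koxastud/ → koxastut.

koxastut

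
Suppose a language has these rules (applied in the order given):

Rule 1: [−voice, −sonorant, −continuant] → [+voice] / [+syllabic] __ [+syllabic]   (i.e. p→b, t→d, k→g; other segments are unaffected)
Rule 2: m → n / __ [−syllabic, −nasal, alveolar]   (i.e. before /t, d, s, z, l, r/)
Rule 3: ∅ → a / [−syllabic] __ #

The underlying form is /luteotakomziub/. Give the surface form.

ludeodagonziuba

Rule 1 (intervocalic voicing): /t/ is a voiceless stop between vowels /u/ and /e/, so it voices to [d]. /t/ is a voiceless stop between vowels /o/ and /a/, so it voices to [d]. /k/ is a voiceless stop between vowels /a/ and /o/, so it voices to [g]. /luteotakomziub/ → ludeodagomziub.
Rule 2 (nasal place assimilation): /m/ precedes the alveolar consonant /z/, so it assimilates in place to [n]. /ludeodagomziub/ → ludeodagonziub.
Rule 3 (final a-epenthesis): the form ends in the consonant /b/, so [a] is inserted word-finally. /ludeodagonziub/ → ludeodagonziuba.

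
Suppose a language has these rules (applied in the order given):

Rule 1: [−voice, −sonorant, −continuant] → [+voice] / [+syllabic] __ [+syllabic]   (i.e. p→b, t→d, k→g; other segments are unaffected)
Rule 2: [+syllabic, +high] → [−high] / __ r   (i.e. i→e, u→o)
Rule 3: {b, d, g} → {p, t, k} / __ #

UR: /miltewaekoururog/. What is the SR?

Rule 1 (intervocalic voicing): /k/ is a voiceless stop between vowels /e/ and /o/, so it voices to [g]. /miltewaekoururog/ → miltewaegoururog.
Rule 2 (pre-rhotic lowering): /u/ is a high vowel immediately before /r/, so it lowers to [o]. /u/ is a high vowel immediately before /r/, so it lowers to [o]. /miltewaegoururog/ → miltewaegoororog.
Rule 3 (final devoicing): /g/ is a voiced stop in word-final position, so it devoices to [k]. /miltewaegoororog/ → miltewaegoororok.

miltewaegoororok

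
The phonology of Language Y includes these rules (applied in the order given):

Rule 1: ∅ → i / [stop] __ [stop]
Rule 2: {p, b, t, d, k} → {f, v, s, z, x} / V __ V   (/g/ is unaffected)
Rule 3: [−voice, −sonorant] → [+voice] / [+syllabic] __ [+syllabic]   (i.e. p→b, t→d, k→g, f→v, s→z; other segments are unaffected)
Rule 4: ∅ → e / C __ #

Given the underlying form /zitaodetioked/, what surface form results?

zizaozezioxede

Rule 1 (stop-cluster i-epenthesis): no segment meets the environment; /zitaodetioked/ is unchanged.
Rule 2 (intervocalic spirantization): /t/ is a stop between vowels /i/ and /a/, so it spirantizes to the fricative [s]. /d/ is a stop between vowels /o/ and /e/, so it spirantizes to the fricative [z]. /t/ is a stop between vowels /e/ and /i/, so it spirantizes to the fricative [s]. /k/ is a stop between vowels /o/ and /e/, so it spirantizes to the fricative [x]. /zitaodetioked/ → zisaozesioxed.
Rule 3 (intervocalic voicing): /s/ is a voiceless obstruent between vowels /i/ and /a/, so it voices to [z]. /s/ is a voiceless obstruent between vowels /e/ and /i/, so it voices to [z]. /zisaozesioxed/ → zizaozezioxed.
Rule 4 (final e-epenthesis): the form ends in the consonant /d/, so [e] is inserted word-finally. /zizaozezioxed/ → zizaozezioxede.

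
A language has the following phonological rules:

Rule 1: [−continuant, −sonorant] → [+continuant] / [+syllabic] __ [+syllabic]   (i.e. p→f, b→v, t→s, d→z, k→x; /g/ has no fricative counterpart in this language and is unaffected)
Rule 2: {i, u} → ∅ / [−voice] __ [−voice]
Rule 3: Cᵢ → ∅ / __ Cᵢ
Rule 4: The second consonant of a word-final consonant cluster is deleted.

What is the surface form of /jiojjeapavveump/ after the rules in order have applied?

jiojeafaveum

Rule 1 (intervocalic spirantization): /p/ is a stop between vowels /a/ and /a/, so it spirantizes to the fricative [f]. /jiojjeapavveump/ → jiojjeafavveump.
Rule 2 (high vowel syncope): no segment meets the environment; /jiojjeafavveump/ is unchanged.
Rule 3 (degemination): /jj/ is a geminate; the first /j/ deletes. /vv/ is a geminate; the first /v/ deletes. /jiojjeafavveump/ → jiojeafaveump.
Rule 4 (final cluster simplification): /p/ is the second consonant of a word-final cluster /mp/, so it deletes. /jiojeafaveump/ → jiojeafaveum.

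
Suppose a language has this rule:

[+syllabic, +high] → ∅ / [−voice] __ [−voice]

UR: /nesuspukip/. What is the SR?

/u/ is a high vowel flanked by voiceless consonants /s/ and /s/, so it deletes.
/u/ is a high vowel flanked by voiceless consonants /p/ and /k/, so it deletes.
/i/ is a high vowel flanked by voiceless consonants /k/ and /p/, so it deletes.
Surface form: [nesspkp].

nesspkp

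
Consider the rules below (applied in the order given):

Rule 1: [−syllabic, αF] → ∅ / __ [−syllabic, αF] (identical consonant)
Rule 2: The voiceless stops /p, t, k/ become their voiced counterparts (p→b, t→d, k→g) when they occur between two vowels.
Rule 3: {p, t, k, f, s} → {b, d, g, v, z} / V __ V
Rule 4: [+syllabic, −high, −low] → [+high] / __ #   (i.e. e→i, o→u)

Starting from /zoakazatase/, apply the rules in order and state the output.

zoagazadazi

Rule 1 (degemination): no segment meets the environment; /zoakazatase/ is unchanged.
Rule 2 (intervocalic voicing): /k/ is a voiceless stop between vowels /a/ and /a/, so it voices to [g]. /t/ is a voiceless stop between vowels /a/ and /a/, so it voices to [d]. /zoakazatase/ → zoagazadase.
Rule 3 (intervocalic voicing): /s/ is a voiceless obstruent between vowels /a/ and /e/, so it voices to [z]. /zoagazadase/ → zoagazadaze.
Rule 4 (final vowel raising): /e/ is a mid vowel in word-final position, so it raises to [i]. /zoagazadaze/ → zoagazadazi.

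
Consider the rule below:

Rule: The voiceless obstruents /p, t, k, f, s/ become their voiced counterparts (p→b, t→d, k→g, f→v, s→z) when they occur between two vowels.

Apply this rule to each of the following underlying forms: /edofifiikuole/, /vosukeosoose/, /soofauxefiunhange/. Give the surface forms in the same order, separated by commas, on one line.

/edofifiikuole/: /f/ is a voiceless obstruent between vowels /o/ and /i/, so it voices to [v]. /f/ is a voiceless obstruent between vowels /i/ and /i/, so it voices to [v]. /k/ is a voiceless obstruent between vowels /i/ and /u/, so it voices to [g]. → [edoviviiguole].
/vosukeosoose/: /s/ is a voiceless obstruent between vowels /o/ and /u/, so it voices to [z]. /k/ is a voiceless obstruent between vowels /u/ and /e/, so it voices to [g]. /s/ is a voiceless obstruent between vowels /o/ and /o/, so it voices to [z]. /s/ is a voiceless obstruent between vowels /o/ and /e/, so it voices to [z]. → [vozugeozooze].
/soofauxefiunhange/: /f/ is a voiceless obstruent between vowels /o/ and /a/, so it voices to [v]. /f/ is a voiceless obstruent between vowels /e/ and /i/, so it voices to [v]. → [soovauxeviunhange].

edoviviiguole, vozugeozooze, soovauxeviunhange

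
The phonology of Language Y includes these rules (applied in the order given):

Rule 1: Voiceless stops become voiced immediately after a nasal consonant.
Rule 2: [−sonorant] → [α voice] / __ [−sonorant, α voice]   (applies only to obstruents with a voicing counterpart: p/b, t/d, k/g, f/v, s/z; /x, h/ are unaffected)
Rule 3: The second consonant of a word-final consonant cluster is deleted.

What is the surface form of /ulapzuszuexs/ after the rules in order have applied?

Rule 1 (post-nasal voicing): no segment meets the environment; /ulapzuszuexs/ is unchanged.
Rule 2 (regressive voicing assimilation): /p/ precedes the voiced obstruent /z/, so it voices to [b] by assimilation. /s/ precedes the voiced obstruent /z/, so it voices to [z] by assimilation. /ulapzuszuexs/ → ulabzuzzuexs.
Rule 3 (final cluster simplification): /s/ is the second consonant of a word-final cluster /xs/, so it deletes. /ulabzuzzuexs/ → ulabzuzzuex.

ulabzuzzuex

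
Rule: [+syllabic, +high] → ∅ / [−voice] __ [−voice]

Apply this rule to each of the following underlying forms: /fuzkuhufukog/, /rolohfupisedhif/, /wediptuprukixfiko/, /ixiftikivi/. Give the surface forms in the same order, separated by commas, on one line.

/fuzkuhufukog/: /u/ is a high vowel flanked by voiceless consonants /k/ and /h/, so it deletes. /u/ is a high vowel flanked by voiceless consonants /h/ and /f/, so it deletes. /u/ is a high vowel flanked by voiceless consonants /f/ and /k/, so it deletes. → [fuzkhfkog].
/rolohfupisedhif/: /u/ is a high vowel flanked by voiceless consonants /f/ and /p/, so it deletes. /i/ is a high vowel flanked by voiceless consonants /p/ and /s/, so it deletes. /i/ is a high vowel flanked by voiceless consonants /h/ and /f/, so it deletes. → [rolohfpsedhf].
/wediptuprukixfiko/: /u/ is a high vowel flanked by voiceless consonants /t/ and /p/, so it deletes. /i/ is a high vowel flanked by voiceless consonants /k/ and /x/, so it deletes. /i/ is a high vowel flanked by voiceless consonants /f/ and /k/, so it deletes. → [wediptprukxfko].
/ixiftikivi/: /i/ is a high vowel flanked by voiceless consonants /x/ and /f/, so it deletes. /i/ is a high vowel flanked by voiceless consonants /t/ and /k/, so it deletes. → [ixftkivi].

fuzkhfkog, rolohfpsedhf, wediptprukxfko, ixftkivi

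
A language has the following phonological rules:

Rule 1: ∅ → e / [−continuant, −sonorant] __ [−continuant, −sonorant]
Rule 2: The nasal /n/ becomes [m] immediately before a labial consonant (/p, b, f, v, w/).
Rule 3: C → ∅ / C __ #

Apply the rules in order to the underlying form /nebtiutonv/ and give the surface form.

nebetiutom

Rule 1 (stop-cluster e-epenthesis): /b/ and /t/ form a stop–stop cluster, so [e] is inserted between them. /nebtiutonv/ → nebetiutonv.
Rule 2 (nasal place assimilation): /n/ precedes the labial consonant /v/, so it assimilates in place to [m]. /nebetiutonv/ → nebetiutomv.
Rule 3 (final cluster simplification): /v/ is the second consonant of a word-final cluster /mv/, so it deletes. /nebetiutomv/ → nebetiutom.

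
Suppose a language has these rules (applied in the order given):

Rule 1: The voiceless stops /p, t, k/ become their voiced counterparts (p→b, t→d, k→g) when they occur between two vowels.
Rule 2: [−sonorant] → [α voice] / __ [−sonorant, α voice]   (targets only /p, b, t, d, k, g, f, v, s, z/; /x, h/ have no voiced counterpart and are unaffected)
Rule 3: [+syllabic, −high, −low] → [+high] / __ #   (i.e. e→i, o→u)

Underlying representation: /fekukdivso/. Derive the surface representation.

fegugdifsu

Rule 1 (intervocalic voicing): /k/ is a voiceless stop between vowels /e/ and /u/, so it voices to [g]. /fekukdivso/ → fegukdivso.
Rule 2 (regressive voicing assimilation): /k/ precedes the voiced obstruent /d/, so it voices to [g] by assimilation. /v/ precedes the voiceless obstruent /s/, so it devoices to [f] by assimilation. /fegukdivso/ → fegugdifso.
Rule 3 (final vowel raising): /o/ is a mid vowel in word-final position, so it raises to [u]. /fegugdifso/ → fegugdifsu.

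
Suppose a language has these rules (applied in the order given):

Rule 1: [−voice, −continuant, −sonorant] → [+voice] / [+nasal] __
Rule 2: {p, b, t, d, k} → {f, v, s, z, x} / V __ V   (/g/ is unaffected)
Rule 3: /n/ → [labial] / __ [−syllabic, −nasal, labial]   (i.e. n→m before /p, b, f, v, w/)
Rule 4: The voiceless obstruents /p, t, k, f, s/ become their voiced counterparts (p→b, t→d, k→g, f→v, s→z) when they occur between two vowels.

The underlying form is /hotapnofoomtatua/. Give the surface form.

hozapnovoomdazua

Rule 1 (post-nasal voicing): /t/ is a voiceless stop immediately after the nasal /m/, so it voices to [d]. /hotapnofoomtatua/ → hotapnofoomdatua.
Rule 2 (intervocalic spirantization): /t/ is a stop between vowels /o/ and /a/, so it spirantizes to the fricative [s]. /t/ is a stop between vowels /a/ and /u/, so it spirantizes to the fricative [s]. /hotapnofoomdatua/ → hosapnofoomdasua.
Rule 3 (nasal place assimilation): no segment meets the environment; /hosapnofoomdasua/ is unchanged.
Rule 4 (intervocalic voicing): /s/ is a voiceless obstruent between vowels /o/ and /a/, so it voices to [z]. /f/ is a voiceless obstruent between vowels /o/ and /o/, so it voices to [v]. /s/ is a voiceless obstruent between vowels /a/ and /u/, so it voices to [z]. /hosapnofoomdasua/ → hozapnovoomdazua.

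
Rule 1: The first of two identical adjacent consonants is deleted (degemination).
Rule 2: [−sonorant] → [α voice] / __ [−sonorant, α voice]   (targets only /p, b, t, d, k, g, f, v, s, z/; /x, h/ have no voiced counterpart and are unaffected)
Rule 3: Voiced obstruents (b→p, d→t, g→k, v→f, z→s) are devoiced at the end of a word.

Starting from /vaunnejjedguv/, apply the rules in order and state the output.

Rule 1 (degemination): /nn/ is a geminate; the first /n/ deletes. /jj/ is a geminate; the first /j/ deletes. /vaunnejjedguv/ → vaunejedguv.
Rule 2 (regressive voicing assimilation): no segment meets the environment; /vaunejedguv/ is unchanged.
Rule 3 (final devoicing): /v/ is a voiced obstruent in word-final position, so it devoices to [f]. /vaunejedguv/ → vaunejedguf.

vaunejedguf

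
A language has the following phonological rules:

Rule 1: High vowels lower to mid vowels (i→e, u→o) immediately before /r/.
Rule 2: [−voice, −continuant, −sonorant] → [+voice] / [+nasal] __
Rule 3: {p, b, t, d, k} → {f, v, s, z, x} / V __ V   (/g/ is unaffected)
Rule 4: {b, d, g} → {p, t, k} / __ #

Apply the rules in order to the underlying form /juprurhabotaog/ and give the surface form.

Rule 1 (pre-rhotic lowering): /u/ is a high vowel immediately before /r/, so it lowers to [o]. /juprurhabotaog/ → juprorhabotaog.
Rule 2 (post-nasal voicing): no segment meets the environment; /juprorhabotaog/ is unchanged.
Rule 3 (intervocalic spirantization): /b/ is a stop between vowels /a/ and /o/, so it spirantizes to the fricative [v]. /t/ is a stop between vowels /o/ and /a/, so it spirantizes to the fricative [s]. /juprorhabotaog/ → juprorhavosaog.
Rule 4 (final devoicing): /g/ is a voiced stop in word-final position, so it devoices to [k]. /juprorhavosaog/ → juprorhavosaok.

juprorhavosaok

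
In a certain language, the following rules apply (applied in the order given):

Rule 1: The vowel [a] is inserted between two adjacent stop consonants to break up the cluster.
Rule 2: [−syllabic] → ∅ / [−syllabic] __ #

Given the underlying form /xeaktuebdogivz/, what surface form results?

Rule 1 (stop-cluster a-epenthesis): /k/ and /t/ form a stop–stop cluster, so [a] is inserted between them. /b/ and /d/ form a stop–stop cluster, so [a] is inserted between them. /xeaktuebdogivz/ → xeakatuebadogivz.
Rule 2 (final cluster simplification): /z/ is the second consonant of a word-final cluster /vz/, so it deletes. /xeakatuebadogivz/ → xeakatuebadogiv.

xeakatuebadogiv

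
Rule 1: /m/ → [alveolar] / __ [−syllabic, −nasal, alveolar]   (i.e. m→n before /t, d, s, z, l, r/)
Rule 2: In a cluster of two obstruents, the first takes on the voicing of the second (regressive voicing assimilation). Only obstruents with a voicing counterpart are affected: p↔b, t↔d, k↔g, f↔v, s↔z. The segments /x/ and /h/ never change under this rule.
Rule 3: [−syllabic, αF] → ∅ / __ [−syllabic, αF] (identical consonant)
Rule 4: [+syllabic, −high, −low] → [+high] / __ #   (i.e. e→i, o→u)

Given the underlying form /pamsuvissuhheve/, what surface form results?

pansuvisuhevi

Rule 1 (nasal place assimilation): /m/ precedes the alveolar consonant /s/, so it assimilates in place to [n]. /pamsuvissuhheve/ → pansuvissuhheve.
Rule 2 (regressive voicing assimilation): no segment meets the environment; /pansuvissuhheve/ is unchanged.
Rule 3 (degemination): /ss/ is a geminate; the first /s/ deletes. /hh/ is a geminate; the first /h/ deletes. /pansuvissuhheve/ → pansuvisuheve.
Rule 4 (final vowel raising): /e/ is a mid vowel in word-final position, so it raises to [i]. /pansuvisuheve/ → pansuvisuhevi.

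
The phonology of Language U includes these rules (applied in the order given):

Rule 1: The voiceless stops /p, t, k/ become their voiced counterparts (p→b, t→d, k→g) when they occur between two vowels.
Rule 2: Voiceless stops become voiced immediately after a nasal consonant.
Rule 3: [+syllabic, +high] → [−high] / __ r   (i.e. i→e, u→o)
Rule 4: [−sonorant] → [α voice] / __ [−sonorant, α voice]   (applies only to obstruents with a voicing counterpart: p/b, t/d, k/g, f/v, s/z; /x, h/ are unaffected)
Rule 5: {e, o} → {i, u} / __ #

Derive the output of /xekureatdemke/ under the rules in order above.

xegoreaddemgi

Rule 1 (intervocalic voicing): /k/ is a voiceless stop between vowels /e/ and /u/, so it voices to [g]. /xekureatdemke/ → xegureatdemke.
Rule 2 (post-nasal voicing): /k/ is a voiceless stop immediately after the nasal /m/, so it voices to [g]. /xegureatdemke/ → xegureatdemge.
Rule 3 (pre-rhotic lowering): /u/ is a high vowel immediately before /r/, so it lowers to [o]. /xegureatdemge/ → xegoreatdemge.
Rule 4 (regressive voicing assimilation): /t/ precedes the voiced obstruent /d/, so it voices to [d] by assimilation. /xegoreatdemge/ → xegoreaddemge.
Rule 5 (final vowel raising): /e/ is a mid vowel in word-final position, so it raises to [i]. /xegoreaddemge/ → xegoreaddemgi.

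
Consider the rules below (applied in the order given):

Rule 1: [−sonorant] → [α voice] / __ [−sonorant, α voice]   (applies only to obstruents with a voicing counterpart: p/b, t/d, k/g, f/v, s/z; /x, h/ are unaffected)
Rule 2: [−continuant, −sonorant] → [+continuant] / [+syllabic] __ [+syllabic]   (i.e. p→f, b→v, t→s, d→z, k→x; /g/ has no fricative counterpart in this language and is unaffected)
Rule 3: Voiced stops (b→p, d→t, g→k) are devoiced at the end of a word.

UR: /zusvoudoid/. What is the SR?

zuzvouzoit

Rule 1 (regressive voicing assimilation): /s/ precedes the voiced obstruent /v/, so it voices to [z] by assimilation. /zusvoudoid/ → zuzvoudoid.
Rule 2 (intervocalic spirantization): /d/ is a stop between vowels /u/ and /o/, so it spirantizes to the fricative [z]. /zuzvoudoid/ → zuzvouzoid.
Rule 3 (final devoicing): /d/ is a voiced stop in word-final position, so it devoices to [t]. /zuzvouzoid/ → zuzvouzoit.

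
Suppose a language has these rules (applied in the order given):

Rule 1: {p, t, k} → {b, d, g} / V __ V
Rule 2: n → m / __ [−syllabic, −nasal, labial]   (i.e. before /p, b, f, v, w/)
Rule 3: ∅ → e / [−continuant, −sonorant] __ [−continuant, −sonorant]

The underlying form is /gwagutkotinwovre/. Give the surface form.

gwagutekodimwovre

Rule 1 (intervocalic voicing): /t/ is a voiceless stop between vowels /o/ and /i/, so it voices to [d]. /gwagutkotinwovre/ → gwagutkodinwovre.
Rule 2 (nasal place assimilation): /n/ precedes the labial consonant /w/, so it assimilates in place to [m]. /gwagutkodinwovre/ → gwagutkodimwovre.
Rule 3 (stop-cluster e-epenthesis): /t/ and /k/ form a stop–stop cluster, so [e] is inserted between them. /gwagutkodimwovre/ → gwagutekodimwovre.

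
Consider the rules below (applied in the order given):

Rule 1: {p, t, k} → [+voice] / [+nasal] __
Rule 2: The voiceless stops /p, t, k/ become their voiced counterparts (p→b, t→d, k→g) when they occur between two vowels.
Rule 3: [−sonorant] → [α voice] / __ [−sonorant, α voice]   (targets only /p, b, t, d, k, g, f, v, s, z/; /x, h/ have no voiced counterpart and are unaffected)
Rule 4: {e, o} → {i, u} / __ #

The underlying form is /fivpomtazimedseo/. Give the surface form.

fifpomdazimetseu

Rule 1 (post-nasal voicing): /t/ is a voiceless stop immediately after the nasal /m/, so it voices to [d]. /fivpomtazimedseo/ → fivpomdazimedseo.
Rule 2 (intervocalic voicing): no segment meets the environment; /fivpomdazimedseo/ is unchanged.
Rule 3 (regressive voicing assimilation): /v/ precedes the voiceless obstruent /p/, so it devoices to [f] by assimilation. /d/ precedes the voiceless obstruent /s/, so it devoices to [t] by assimilation. /fivpomdazimedseo/ → fifpomdazimetseo.
Rule 4 (final vowel raising): /o/ is a mid vowel in word-final position, so it raises to [u]. /fifpomdazimetseo/ → fifpomdazimetseu.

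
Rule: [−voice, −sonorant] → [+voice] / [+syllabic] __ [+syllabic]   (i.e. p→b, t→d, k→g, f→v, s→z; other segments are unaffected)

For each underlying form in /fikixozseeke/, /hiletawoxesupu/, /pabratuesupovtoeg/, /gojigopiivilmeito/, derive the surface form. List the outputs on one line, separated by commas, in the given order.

figixozseege, hiledawoxezubu, pabraduezubovtoeg, gojigobiivilmeido

/fikixozseeke/: /k/ is a voiceless obstruent between vowels /i/ and /i/, so it voices to [g]. /k/ is a voiceless obstruent between vowels /e/ and /e/, so it voices to [g]. → [figixozseege].
/hiletawoxesupu/: /t/ is a voiceless obstruent between vowels /e/ and /a/, so it voices to [d]. /s/ is a voiceless obstruent between vowels /e/ and /u/, so it voices to [z]. /p/ is a voiceless obstruent between vowels /u/ and /u/, so it voices to [b]. → [hiledawoxezubu].
/pabratuesupovtoeg/: /t/ is a voiceless obstruent between vowels /a/ and /u/, so it voices to [d]. /s/ is a voiceless obstruent between vowels /e/ and /u/, so it voices to [z]. /p/ is a voiceless obstruent between vowels /u/ and /o/, so it voices to [b]. → [pabraduezubovtoeg].
/gojigopiivilmeito/: /p/ is a voiceless obstruent between vowels /o/ and /i/, so it voices to [b]. /t/ is a voiceless obstruent between vowels /i/ and /o/, so it voices to [d]. → [gojigobiivilmeido].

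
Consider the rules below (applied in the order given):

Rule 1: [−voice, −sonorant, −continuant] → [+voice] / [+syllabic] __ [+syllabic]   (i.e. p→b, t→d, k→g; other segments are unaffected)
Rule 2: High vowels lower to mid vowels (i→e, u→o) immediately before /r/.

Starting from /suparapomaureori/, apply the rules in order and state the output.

subarabomaoreori

Rule 1 (intervocalic voicing): /p/ is a voiceless stop between vowels /u/ and /a/, so it voices to [b]. /p/ is a voiceless stop between vowels /a/ and /o/, so it voices to [b]. /suparapomaureori/ → subarabomaureori.
Rule 2 (pre-rhotic lowering): /u/ is a high vowel immediately before /r/, so it lowers to [o]. /subarabomaureori/ → subarabomaoreori.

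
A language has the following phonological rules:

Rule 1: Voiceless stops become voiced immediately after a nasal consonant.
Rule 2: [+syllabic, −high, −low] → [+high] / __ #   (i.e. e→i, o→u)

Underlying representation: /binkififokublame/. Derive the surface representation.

Rule 1 (post-nasal voicing): /k/ is a voiceless stop immediately after the nasal /n/, so it voices to [g]. /binkififokublame/ → bingififokublame.
Rule 2 (final vowel raising): /e/ is a mid vowel in word-final position, so it raises to [i]. /bingififokublame/ → bingififokublami.

bingififokublami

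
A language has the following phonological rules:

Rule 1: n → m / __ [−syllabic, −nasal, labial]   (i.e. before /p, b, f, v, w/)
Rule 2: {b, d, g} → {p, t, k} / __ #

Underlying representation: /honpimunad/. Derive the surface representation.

hompimunat

Rule 1 (nasal place assimilation): /n/ precedes the labial consonant /p/, so it assimilates in place to [m]. /honpimunad/ → hompimunad.
Rule 2 (final devoicing): /d/ is a voiced stop in word-final position, so it devoices to [t]. /hompimunad/ → hompimunat.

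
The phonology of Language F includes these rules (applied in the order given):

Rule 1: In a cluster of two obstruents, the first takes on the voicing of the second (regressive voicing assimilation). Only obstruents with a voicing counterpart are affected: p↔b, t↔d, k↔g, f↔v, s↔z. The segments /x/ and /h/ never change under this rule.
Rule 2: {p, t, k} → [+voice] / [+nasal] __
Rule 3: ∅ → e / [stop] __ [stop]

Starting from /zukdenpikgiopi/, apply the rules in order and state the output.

Rule 1 (regressive voicing assimilation): /k/ precedes the voiced obstruent /d/, so it voices to [g] by assimilation. /k/ precedes the voiced obstruent /g/, so it voices to [g] by assimilation. /zukdenpikgiopi/ → zugdenpiggiopi.
Rule 2 (post-nasal voicing): /p/ is a voiceless stop immediately after the nasal /n/, so it voices to [b]. /zugdenpiggiopi/ → zugdenbiggiopi.
Rule 3 (stop-cluster e-epenthesis): /g/ and /d/ form a stop–stop cluster, so [e] is inserted between them. /g/ and /g/ form a stop–stop cluster, so [e] is inserted between them. /zugdenbiggiopi/ → zugedenbigegiopi.

zugedenbigegiopi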